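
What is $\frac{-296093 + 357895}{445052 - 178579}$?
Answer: $\frac{61802}{266473} \approx 0.23193$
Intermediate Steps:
$\frac{-296093 + 357895}{445052 - 178579} = \frac{61802}{266473}$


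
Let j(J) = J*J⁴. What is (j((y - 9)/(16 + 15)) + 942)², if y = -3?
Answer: 727295213979018188100/819628286980801 ≈ 8.8735e+5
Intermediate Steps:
j(J) = J⁵
(j((y - 9)/(16 + 15)) + 942)² = (((-3 - 9)/(16 + 15))⁵ + 942)² = ((-12/31)⁵ + 942)² = (-248832/28629151 + 942)² = (26968411410/28629151)² = 727295213979018188100/819628286980801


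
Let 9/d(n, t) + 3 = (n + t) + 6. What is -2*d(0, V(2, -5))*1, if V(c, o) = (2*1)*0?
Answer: -6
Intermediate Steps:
V(c, o) = 0 (V(c, o) = 2*0 = 0)
d(n, t) = 9/(3 + n + t) (d(n, t) = 9/(-3 + ((n + t) + 6)) = 9/(-3 + (6 + n + t)) = 9/(3 + n + t))
-2*d(0, V(2, -5))*1 = -18/(3 + 0 + 0)*1 = -18/3*1 = -2*3*1 = -6*1 = -6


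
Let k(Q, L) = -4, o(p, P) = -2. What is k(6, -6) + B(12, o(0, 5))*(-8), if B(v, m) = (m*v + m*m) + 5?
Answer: 116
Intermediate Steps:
B(v, m) = 5 + m² + m*v (B(v, m) = (m*v + m²) + 5 = (m² + m*v) + 5 = 5 + m² + m*v)
k(6, -6) + B(12, o(0, 5))*(-8) = -4 + (5 + (-2)² - 2*12)*(-8) = -4 + (5 + 4 - 24)*(-8) = -4 - 15*(-8) = -4 + 120 = 116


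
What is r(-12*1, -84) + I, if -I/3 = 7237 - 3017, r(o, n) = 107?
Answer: -12553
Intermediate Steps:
I = -12660 (I = -3*(7237 - 3017) = -3*4220 = -12660)
r(-12*1, -84) + I = 107 - 12660 = -12553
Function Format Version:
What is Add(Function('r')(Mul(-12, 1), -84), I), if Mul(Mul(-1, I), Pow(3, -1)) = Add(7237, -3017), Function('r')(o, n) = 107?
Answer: -12553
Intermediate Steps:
I = -12660 (I = Mul(-3, Add(7237, -3017)) = Mul(-3, 4220) = -12660)
Add(Function('r')(Mul(-12, 1), -84), I) = Add(107, -12660) = -12553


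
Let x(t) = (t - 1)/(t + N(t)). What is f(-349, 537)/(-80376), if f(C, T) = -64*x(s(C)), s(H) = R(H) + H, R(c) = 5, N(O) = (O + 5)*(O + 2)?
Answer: -460/193562153 ≈ -2.3765e-6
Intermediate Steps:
N(O) = (2 + O)*(5 + O) (N(O) = (5 + O)*(2 + O) = (2 + O)*(5 + O))
s(H) = 5 + H
x(t) = (-1 + t)/(10 + t**2 + 8*t) (x(t) = (t - 1)/(t + (10 + t**2 + 7*t)) = (-1 + t)/(10 + t**2 + 8*t))
f(C, T) = -64*(4 + C)/(50 + (5 + C)**2 + 8*C) (f(C, T) = -64*(-1 + (5 + C))/(10 + (5 + C)**2 + 8*(5 + C)) = -64*(4 + C)/(10 + (5 + C)**2 + (40 + 8*C)) = -64*(4 + C)/(50 + (5 + C)**2 + 8*C))
f(-349, 537)/(-80376) = (64*(-4 - 1*(-349))/(75 + (-349)**2 + 18*(-349)))/(-80376) = (64*(-4 + 349)/(75 + 121801 - 6282))*(-1/80376) = (64*345/115594)*(-1/80376) = (64*(1/115594)*345)*(-1/80376) = (11040/57797)*(-1/80376) = -460/193562153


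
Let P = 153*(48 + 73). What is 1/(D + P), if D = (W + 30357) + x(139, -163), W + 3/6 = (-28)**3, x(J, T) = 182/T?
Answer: 326/8774741 ≈ 3.7152e-5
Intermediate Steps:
W = -43905/2 (W = -1/2 + (-28)**3 = -1/2 - 21952 = -43905/2 ≈ -21953.)
D = 2739503/326 (D = (-43905/2 + 30357) + 182/(-163) = 16809/2 + 182*(-1/163) = 16809/2 - 182/163 = 2739503/326 ≈ 8403.4)
P = 18513 (P = 153*121 = 18513)
1/(D + P) = 1/(2739503/326 + 18513) = 1/(8774741/326) = 326/8774741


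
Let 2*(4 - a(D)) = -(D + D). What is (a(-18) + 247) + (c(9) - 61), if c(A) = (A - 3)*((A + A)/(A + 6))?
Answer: 896/5 ≈ 179.20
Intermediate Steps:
c(A) = 2*A*(-3 + A)/(6 + A) (c(A) = (-3 + A)*((2*A)/(6 + A)) = (-3 + A)*(2*A/(6 + A)) = 2*A*(-3 + A)/(6 + A))
a(D) = 4 + D (a(D) = 4 - (-1)*(D + D)/2 = 4 - (-1)*2*D/2 = 4 - (-1)*D = 4 + D)
(a(-18) + 247) + (c(9) - 61) = ((4 - 18) + 247) + (2*9*(-3 + 9)/(6 + 9) - 61) = (-14 + 247) + (2*9*6/15 - 61) = 233 + (2*9*(1/15)*6 - 61) = 233 + (36/5 - 61) = 233 - 269/5 = 896/5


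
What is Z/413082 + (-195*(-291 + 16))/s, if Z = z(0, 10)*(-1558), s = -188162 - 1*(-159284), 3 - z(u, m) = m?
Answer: -3639429797/1988163666 ≈ -1.8305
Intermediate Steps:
z(u, m) = 3 - m
s = -28878 (s = -188162 + 159284 = -28878)
Z = 10906 (Z = (3 - 1*10)*(-1558) = (3 - 10)*(-1558) = -7*(-1558) = 10906)
Z/413082 + (-195*(-291 + 16))/s = 10906/413082 - 195*(-291 + 16)/(-28878) = 10906*(1/413082) - 195*(-275)*(-1/28878) = 5453/206541 + 53625*(-1/28878) = 5453/206541 - 17875/9626 = -3639429797/1988163666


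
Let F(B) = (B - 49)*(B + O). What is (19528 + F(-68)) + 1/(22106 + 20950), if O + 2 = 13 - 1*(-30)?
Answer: 976811473/43056 ≈ 22687.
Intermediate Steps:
O = 41 (O = -2 + (13 - 1*(-30)) = -2 + (13 + 30) = -2 + 43 = 41)
F(B) = (-49 + B)*(41 + B) (F(B) = (B - 49)*(B + 41) = (-49 + B)*(41 + B))
(19528 + F(-68)) + 1/(22106 + 20950) = (19528 + (-2009 + (-68)**2 - 8*(-68))) + 1/(22106 + 20950) = (19528 + (-2009 + 4624 + 544)) + 1/43056 = (19528 + 3159) + 1/43056 = 22687 + 1/43056 = 976811473/43056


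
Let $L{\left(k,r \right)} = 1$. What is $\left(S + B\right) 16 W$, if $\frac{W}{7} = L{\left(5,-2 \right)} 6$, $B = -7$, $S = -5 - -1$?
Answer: $-7392$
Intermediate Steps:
$S = -4$ ($S = -5 + 1 = -4$)
$W = 42$ ($W = 7 \cdot 1 \cdot 6 = 7 \cdot 6 = 42$)
$\left(S + B\right) 16 W = \left(-4 - 7\right) 16 \cdot 42 = \left(-11\right) 16 \cdot 42 = \left(-176\right) 42 = -7392$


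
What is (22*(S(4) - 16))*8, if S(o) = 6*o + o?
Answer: 2112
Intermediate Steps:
S(o) = 7*o
(22*(S(4) - 16))*8 = (22*(7*4 - 16))*8 = (22*(28 - 16))*8 = (22*12)*8 = 264*8 = 2112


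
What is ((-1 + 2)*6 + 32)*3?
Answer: 114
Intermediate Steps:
((-1 + 2)*6 + 32)*3 = (1*6 + 32)*3 = (6 + 32)*3 = 38*3 = 114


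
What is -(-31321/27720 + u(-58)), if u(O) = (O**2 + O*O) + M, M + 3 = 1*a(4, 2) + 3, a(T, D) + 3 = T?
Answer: -186496559/27720 ≈ -6727.9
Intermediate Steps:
a(T, D) = -3 + T
M = 1 (M = -3 + (1*(-3 + 4) + 3) = -3 + (1*1 + 3) = -3 + (1 + 3) = -3 + 4 = 1)
u(O) = 1 + 2*O**2 (u(O) = (O**2 + O*O) + 1 = (O**2 + O**2) + 1 = 2*O**2 + 1 = 1 + 2*O**2)
-(-31321/27720 + u(-58)) = -(-31321/27720 + (1 + 2*(-58)**2)) = -(-31321*1/27720 + (1 + 2*3364)) = -(-31321/27720 + (1 + 6728)) = -(-31321/27720 + 6729) = -1*186496559/27720 = -186496559/27720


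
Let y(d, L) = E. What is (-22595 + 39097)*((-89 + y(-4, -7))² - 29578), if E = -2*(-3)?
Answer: -374413878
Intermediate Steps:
E = 6
y(d, L) = 6
(-22595 + 39097)*((-89 + y(-4, -7))² - 29578) = (-22595 + 39097)*((-89 + 6)² - 29578) = 16502*((-83)² - 29578) = 16502*(6889 - 29578) = 16502*(-22689) = -374413878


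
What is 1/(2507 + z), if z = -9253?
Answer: -1/6746 ≈ -0.00014824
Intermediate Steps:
1/(2507 + z) = 1/(2507 - 9253) = 1/(-6746) = -1/6746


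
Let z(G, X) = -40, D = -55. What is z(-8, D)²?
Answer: 1600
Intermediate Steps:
z(-8, D)² = (-40)² = 1600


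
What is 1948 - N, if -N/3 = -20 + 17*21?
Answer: 2959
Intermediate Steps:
N = -1011 (N = -3*(-20 + 17*21) = -3*(-20 + 357) = -3*337 = -1011)
1948 - N = 1948 - 1*(-1011) = 1948 + 1011 = 2959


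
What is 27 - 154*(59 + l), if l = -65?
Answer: 951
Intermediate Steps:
27 - 154*(59 + l) = 27 - 154*(59 - 65) = 27 - 154*(-6) = 27 + 924 = 951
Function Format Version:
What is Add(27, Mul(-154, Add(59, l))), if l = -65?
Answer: 951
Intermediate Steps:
Add(27, Mul(-154, Add(59, l))) = Add(27, Mul(-154, Add(59, -65))) = Add(27, Mul(-154, -6)) = Add(27, 924) = 951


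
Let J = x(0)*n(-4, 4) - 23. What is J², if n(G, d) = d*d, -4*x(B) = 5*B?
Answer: 529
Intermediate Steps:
x(B) = -5*B/4
n(G, d) = d²
J = -23 (J = -5/4*0*4² - 23 = 0*16 - 23 = 0 - 23 = -23)
J² = (-23)² = 529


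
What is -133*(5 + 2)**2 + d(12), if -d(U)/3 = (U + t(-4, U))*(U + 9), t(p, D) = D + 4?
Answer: -8281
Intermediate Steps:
t(p, D) = 4 + D
d(U) = -3*(4 + 2*U)*(9 + U) (d(U) = -3*(U + (4 + U))*(U + 9) = -3*(4 + 2*U)*(9 + U))
-133*(5 + 2)**2 + d(12) = -133*(5 + 2)**2 + (-108 - 66*12 - 6*12**2) = -133*7**2 + (-108 - 792 - 6*144) = -133*49 + (-108 - 792 - 864) = -6517 - 1764 = -8281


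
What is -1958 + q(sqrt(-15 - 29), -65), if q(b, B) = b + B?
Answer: -2023 + 2*I*sqrt(11) ≈ -2023.0 + 6.6332*I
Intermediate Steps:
q(b, B) = B + b
-1958 + q(sqrt(-15 - 29), -65) = -1958 + (-65 + sqrt(-15 - 29)) = -1958 + (-65 + sqrt(-44)) = -1958 + (-65 + 2*I*sqrt(11)) = -2023 + 2*I*sqrt(11)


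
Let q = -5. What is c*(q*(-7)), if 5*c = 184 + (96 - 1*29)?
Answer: 1757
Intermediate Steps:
c = 251/5 (c = (184 + (96 - 1*29))/5 = (184 + (96 - 29))/5 = (184 + 67)/5 = (⅕)*251 = 251/5 ≈ 50.200)
c*(q*(-7)) = 251*(-5*(-7))/5 = (251/5)*35 = 1757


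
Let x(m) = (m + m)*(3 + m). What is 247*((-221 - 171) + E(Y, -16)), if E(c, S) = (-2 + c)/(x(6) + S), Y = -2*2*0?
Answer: -4454151/46 ≈ -96829.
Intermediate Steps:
x(m) = 2*m*(3 + m) (x(m) = (2*m)*(3 + m) = 2*m*(3 + m))
Y = 0 (Y = -4*0 = 0)
E(c, S) = (-2 + c)/(108 + S) (E(c, S) = (-2 + c)/(2*6*(3 + 6) + S) = (-2 + c)/(2*6*9 + S) = (-2 + c)/(108 + S))
247*((-221 - 171) + E(Y, -16)) = 247*((-221 - 171) + (-2 + 0)/(108 - 16)) = 247*(-392 - 2/92) = 247*(-392 + (1/92)*(-2)) = 247*(-392 - 1/46) = 247*(-18033/46) = -4454151/46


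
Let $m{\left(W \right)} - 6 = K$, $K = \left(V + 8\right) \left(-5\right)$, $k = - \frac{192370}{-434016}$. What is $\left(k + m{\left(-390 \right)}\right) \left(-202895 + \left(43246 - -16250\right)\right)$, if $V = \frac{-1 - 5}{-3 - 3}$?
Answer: $\frac{1199837644673}{217008} \approx 5.529 \cdot 10^{6}$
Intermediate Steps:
$V = 1$ ($V = - \frac{6}{-6} = \left(-6\right) \left(- \frac{1}{6}\right) = 1$)
$k = \frac{96185}{217008}$ ($k = \left(-192370\right) \left(- \frac{1}{434016}\right) = \frac{96185}{217008} \approx 0.44323$)
$K = -45$ ($K = \left(1 + 8\right) \left(-5\right) = 9 \left(-5\right) = -45$)
$m{\left(W \right)} = -39$ ($m{\left(W \right)} = 6 - 45 = -39$)
$\left(k + m{\left(-390 \right)}\right) \left(-202895 + \left(43246 - -16250\right)\right) = \left(\frac{96185}{217008} - 39\right) \left(-202895 + \left(43246 - -16250\right)\right) = - \frac{8367127 \left(-202895 + \left(43246 + 16250\right)\right)}{217008} = - \frac{8367127 \left(-202895 + 59496\right)}{217008} = \left(- \frac{8367127}{217008}\right) \left(-143399\right) = \frac{1199837644673}{217008}$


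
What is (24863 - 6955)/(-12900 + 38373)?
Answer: 17908/25473 ≈ 0.70302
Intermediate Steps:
(24863 - 6955)/(-12900 + 38373) = 17908/25473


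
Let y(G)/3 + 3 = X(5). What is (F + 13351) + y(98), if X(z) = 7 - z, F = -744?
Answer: 12604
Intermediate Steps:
y(G) = -3 (y(G) = -9 + 3*(7 - 1*5) = -9 + 3*(7 - 5) = -9 + 3*2 = -9 + 6 = -3)
(F + 13351) + y(98) = (-744 + 13351) - 3 = 12607 - 3 = 12604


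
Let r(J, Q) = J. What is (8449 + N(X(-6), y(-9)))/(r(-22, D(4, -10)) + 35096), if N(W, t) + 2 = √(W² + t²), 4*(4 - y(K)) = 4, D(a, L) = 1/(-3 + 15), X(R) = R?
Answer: 8447/35074 + 3*√5/35074 ≈ 0.24102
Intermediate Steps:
D(a, L) = 1/12
y(K) = 3 (y(K) = 4 - ¼*4 = 4 - 1 = 3)
N(W, t) = -2 + √(W² + t²)
(8449 + N(X(-6), y(-9)))/(r(-22, D(4, -10)) + 35096) = (8449 + (-2 + √((-6)² + 3²)))/(-22 + 35096) = (8449 + (-2 + √(36 + 9)))/35074 = (8449 + (-2 + √45))*(1/35074) = (8449 + (-2 + 3*√5))*(1/35074) = (8447 + 3*√5)*(1/35074) = 8447/35074 + 3*√5/35074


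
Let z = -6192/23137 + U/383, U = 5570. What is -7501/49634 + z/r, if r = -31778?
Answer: -81483041105449/537574066761142 ≈ -0.15158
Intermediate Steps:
z = 126501554/8861471 (z = -6192/23137 + 5570/383 = 126501554/8861471 ≈ 14.275)
-7501/49634 + z/r = -7501/49634 + (126501554/8861471)/(-31778) = -7501*1/49634 + (126501554/8861471)*(-1/31778) = -577/3818 - 63250777/140799912719 = -81483041105449/537574066761142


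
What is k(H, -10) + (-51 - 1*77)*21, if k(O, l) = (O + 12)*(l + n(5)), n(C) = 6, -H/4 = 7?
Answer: -2624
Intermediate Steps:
H = -28 (H = -4*7 = -28)
k(O, l) = (6 + l)*(12 + O) (k(O, l) = (O + 12)*(l + 6) = (12 + O)*(6 + l) = (6 + l)*(12 + O))
k(H, -10) + (-51 - 1*77)*21 = (72 + 6*(-28) + 12*(-10) - 28*(-10)) + (-51 - 1*77)*21 = (72 - 168 - 120 + 280) + (-51 - 77)*21 = 64 - 128*21 = 64 - 2688 = -2624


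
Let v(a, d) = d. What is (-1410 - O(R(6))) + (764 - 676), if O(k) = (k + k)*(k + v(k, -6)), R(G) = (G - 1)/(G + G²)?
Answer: -1164769/882 ≈ -1320.6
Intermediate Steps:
R(G) = (-1 + G)/(G + G²)
O(k) = 2*k*(-6 + k) (O(k) = (k + k)*(k - 6) = (2*k)*(-6 + k) = 2*k*(-6 + k))
(-1410 - O(R(6))) + (764 - 676) = (-1410 - 2*(-1 + 6)/(6*(1 + 6))*(-6 + (-1 + 6)/(6*(1 + 6)))) + (764 - 676) = (-1410 - 2*(⅙)*5/7*(-6 + (⅙)*5/7)) + 88 = (-1410 - 2*(⅙)*(⅐)*5*(-6 + (⅙)*(⅐)*5)) + 88 = (-1410 - 2*5*(-6 + 5/42)/42) + 88 = (-1410 - 2*5*(-247)/(42*42)) + 88 = (-1410 - 1*(-1235/882)) + 88 = (-1410 + 1235/882) + 88 = -1242385/882 + 88 = -1164769/882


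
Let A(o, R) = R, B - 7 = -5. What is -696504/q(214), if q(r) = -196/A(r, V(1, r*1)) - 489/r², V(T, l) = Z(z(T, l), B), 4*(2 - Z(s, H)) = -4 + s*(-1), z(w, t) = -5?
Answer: 31897097184/5129641 ≈ 6218.2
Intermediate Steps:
B = 2 (B = 7 - 5 = 2)
Z(s, H) = 3 + s/4 (Z(s, H) = 2 - (-4 + s*(-1))/4 = 2 - (-4 - s)/4 = 2 + (1 + s/4) = 3 + s/4)
V(T, l) = 7/4 (V(T, l) = 3 + (¼)*(-5) = 3 - 5/4 = 7/4)
q(r) = -112 - 489/r² (q(r) = -196/7/4 - 489/r² = -196*4/7 - 489/r² = -112 - 489/r²)
-696504/q(214) = -696504/(-112 - 489/214²) = -696504/(-112 - 489*1/45796) = -696504/(-112 - 489/45796) = -696504/(-5129641/45796) = -696504*(-45796/5129641) = 31897097184/5129641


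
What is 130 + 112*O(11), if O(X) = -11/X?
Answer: 18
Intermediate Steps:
130 + 112*O(11) = 130 + 112*(-11/11) = 130 + 112*(-11*1/11) = 130 + 112*(-1) = 130 - 112 = 18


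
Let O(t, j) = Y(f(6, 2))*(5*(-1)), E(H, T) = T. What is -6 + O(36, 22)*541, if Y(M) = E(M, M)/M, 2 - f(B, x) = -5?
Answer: -2711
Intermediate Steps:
f(B, x) = 7 (f(B, x) = 2 - 1*(-5) = 2 + 5 = 7)
Y(M) = 1 (Y(M) = M/M = 1)
O(t, j) = -5 (O(t, j) = 1*(5*(-1)) = 1*(-5) = -5)
-6 + O(36, 22)*541 = -6 - 5*541 = -6 - 2705 = -2711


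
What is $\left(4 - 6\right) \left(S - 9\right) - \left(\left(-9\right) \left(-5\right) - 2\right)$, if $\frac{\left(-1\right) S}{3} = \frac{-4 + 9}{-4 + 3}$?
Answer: $-55$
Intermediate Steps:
$S = 15$ ($S = - 3 \frac{-4 + 9}{-4 + 3} = - 3 \frac{5}{-1} = - 3 \cdot 5 \left(-1\right) = \left(-3\right) \left(-5\right) = 15$)
$\left(4 - 6\right) \left(S - 9\right) - \left(\left(-9\right) \left(-5\right) - 2\right) = \left(4 - 6\right) \left(15 - 9\right) - \left(\left(-9\right) \left(-5\right) - 2\right) = \left(-2\right) 6 - \left(45 - 2\right) = -12 - 43 = -55$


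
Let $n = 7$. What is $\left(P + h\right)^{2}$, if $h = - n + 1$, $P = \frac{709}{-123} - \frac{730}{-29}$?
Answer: $\frac{2287421929}{12723489} \approx 179.78$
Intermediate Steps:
$P = \frac{69229}{3567}$ ($P = 709 \left(- \frac{1}{123}\right) - - \frac{730}{29} = - \frac{709}{123} + \frac{730}{29} = \frac{69229}{3567} \approx 19.408$)
$h = -6$ ($h = \left(-1\right) 7 + 1 = -7 + 1 = -6$)
$\left(P + h\right)^{2} = \left(\frac{69229}{3567} - 6\right)^{2} = \left(\frac{47827}{3567}\right)^{2} = \frac{2287421929}{12723489}$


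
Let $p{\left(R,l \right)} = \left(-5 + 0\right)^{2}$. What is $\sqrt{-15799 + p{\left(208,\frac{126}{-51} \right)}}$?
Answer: $i \sqrt{15774} \approx 125.59 i$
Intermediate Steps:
$p{\left(R,l \right)} = 25$ ($p{\left(R,l \right)} = \left(-5\right)^{2} = 25$)
$\sqrt{-15799 + p{\left(208,\frac{126}{-51} \right)}} = \sqrt{-15799 + 25} = \sqrt{-15774} = i \sqrt{15774}$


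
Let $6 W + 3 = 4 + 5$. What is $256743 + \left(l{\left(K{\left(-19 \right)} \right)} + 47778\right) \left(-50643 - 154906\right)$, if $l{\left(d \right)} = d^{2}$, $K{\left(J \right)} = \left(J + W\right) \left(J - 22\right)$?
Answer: $-121771492935$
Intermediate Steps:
$W = 1$ ($W = - \frac{1}{2} + \frac{4 + 5}{6} = - \frac{1}{2} + \frac{1}{6} \cdot 9 = - \frac{1}{2} + \frac{3}{2} = 1$)
$K{\left(J \right)} = \left(1 + J\right) \left(-22 + J\right)$ ($K{\left(J \right)} = \left(J + 1\right) \left(J - 22\right) = \left(1 + J\right) \left(-22 + J\right)$)
$256743 + \left(l{\left(K{\left(-19 \right)} \right)} + 47778\right) \left(-50643 - 154906\right) = 256743 + \left(\left(-22 + \left(-19\right)^{2} - -399\right)^{2} + 47778\right) \left(-50643 - 154906\right) = 256743 + \left(\left(-22 + 361 + 399\right)^{2} + 47778\right) \left(-205549\right) = 256743 + \left(738^{2} + 47778\right) \left(-205549\right) = 256743 + \left(544644 + 47778\right) \left(-205549\right) = 256743 + 592422 \left(-205549\right) = 256743 - 121771749678 = -121771492935$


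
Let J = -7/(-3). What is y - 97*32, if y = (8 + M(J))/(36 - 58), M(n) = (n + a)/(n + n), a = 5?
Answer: -478083/154 ≈ -3104.4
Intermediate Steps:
J = 7/3 (J = -7*(-⅓) = 7/3 ≈ 2.3333)
M(n) = (5 + n)/(2*n) (M(n) = (n + 5)/(n + n) = (5 + n)/((2*n)) = (5 + n)*(1/(2*n)) = (5 + n)/(2*n))
y = -67/154 (y = (8 + (5 + 7/3)/(2*(7/3)))/(36 - 58) = (8 + (½)*(3/7)*(22/3))/(-22) = (8 + 11/7)*(-1/22) = (67/7)*(-1/22) = -67/154 ≈ -0.43506)
y - 97*32 = -67/154 - 97*32 = -67/154 - 3104 = -478083/154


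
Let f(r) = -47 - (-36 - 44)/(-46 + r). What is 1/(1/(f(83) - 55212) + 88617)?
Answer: 2044503/181177722314 ≈ 1.1285e-5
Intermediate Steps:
f(r) = -47 + 80/(-46 + r) (f(r) = -47 - (-80)/(-46 + r) = -47 + 80/(-46 + r))
1/(1/(f(83) - 55212) + 88617) = 1/(1/((2242 - 47*83)/(-46 + 83) - 55212) + 88617) = 1/(1/((2242 - 3901)/37 - 55212) + 88617) = 1/(1/((1/37)*(-1659) - 55212) + 88617) = 1/(1/(-1659/37 - 55212) + 88617) = 1/(1/(-2044503/37) + 88617) = 1/(-37/2044503 + 88617) = 1/(181177722314/2044503) = 2044503/181177722314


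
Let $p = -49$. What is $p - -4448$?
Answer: $4399$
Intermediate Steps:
$p - -4448 = -49 - -4448 = -49 + 4448 = 4399$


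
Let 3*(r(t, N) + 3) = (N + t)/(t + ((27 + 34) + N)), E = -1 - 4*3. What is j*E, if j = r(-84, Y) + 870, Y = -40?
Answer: -2131831/189 ≈ -11280.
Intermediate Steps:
E = -13 (E = -1 - 12 = -13)
r(t, N) = -3 + (N + t)/(3*(61 + N + t)) (r(t, N) = -3 + ((N + t)/(t + ((27 + 34) + N)))/3 = -3 + ((N + t)/(t + (61 + N)))/3 = -3 + ((N + t)/(61 + N + t))/3 = -3 + (N + t)/(3*(61 + N + t)))
j = 163987/189 (j = (-549 - 8*(-40) - 8*(-84))/(3*(61 - 40 - 84)) + 870 = (⅓)*(-549 + 320 + 672)/(-63) + 870 = (⅓)*(-1/63)*443 + 870 = -443/189 + 870 = 163987/189 ≈ 867.66)
j*E = (163987/189)*(-13) = -2131831/189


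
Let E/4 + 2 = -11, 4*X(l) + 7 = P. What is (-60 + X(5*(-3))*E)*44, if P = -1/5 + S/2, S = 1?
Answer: 5962/5 ≈ 1192.4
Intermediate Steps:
P = 3/10 (P = -1/5 + 1/2 = -1*⅕ + 1*(½) = -⅕ + ½ = 3/10 ≈ 0.30000)
X(l) = -67/40 (X(l) = -7/4 + (¼)*(3/10) = -7/4 + 3/40 = -67/40)
E = -52 (E = -8 + 4*(-11) = -8 - 44 = -52)
(-60 + X(5*(-3))*E)*44 = (-60 - 67/40*(-52))*44 = (-60 + 871/10)*44 = (271/10)*44 = 5962/5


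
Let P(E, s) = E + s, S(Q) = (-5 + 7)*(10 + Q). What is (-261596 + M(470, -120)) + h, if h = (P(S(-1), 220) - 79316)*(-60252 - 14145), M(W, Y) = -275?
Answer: 5882904095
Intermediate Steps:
S(Q) = 20 + 2*Q (S(Q) = 2*(10 + Q) = 20 + 2*Q)
h = 5883165966 (h = (((20 + 2*(-1)) + 220) - 79316)*(-60252 - 14145) = (((20 - 2) + 220) - 79316)*(-74397) = ((18 + 220) - 79316)*(-74397) = (238 - 79316)*(-74397) = -79078*(-74397) = 5883165966)
(-261596 + M(470, -120)) + h = (-261596 - 275) + 5883165966 = -261871 + 5883165966 = 5882904095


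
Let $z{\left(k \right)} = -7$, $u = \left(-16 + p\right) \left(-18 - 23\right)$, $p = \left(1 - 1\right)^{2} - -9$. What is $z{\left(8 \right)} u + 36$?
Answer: $-1973$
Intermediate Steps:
$p = 9$ ($p = 0^{2} + 9 = 0 + 9 = 9$)
$u = 287$ ($u = \left(-16 + 9\right) \left(-18 - 23\right) = \left(-7\right) \left(-41\right) = 287$)
$z{\left(8 \right)} u + 36 = \left(-7\right) 287 + 36 = -2009 + 36 = -1973$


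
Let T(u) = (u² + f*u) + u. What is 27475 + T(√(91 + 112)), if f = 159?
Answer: 27678 + 160*√203 ≈ 29958.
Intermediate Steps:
T(u) = u² + 160*u (T(u) = (u² + 159*u) + u = u² + 160*u)
27475 + T(√(91 + 112)) = 27475 + √(91 + 112)*(160 + √(91 + 112)) = 27475 + √203*(160 + √203)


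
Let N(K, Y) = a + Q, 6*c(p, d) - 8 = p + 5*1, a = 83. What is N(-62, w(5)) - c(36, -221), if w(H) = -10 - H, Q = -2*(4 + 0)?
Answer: 401/6 ≈ 66.833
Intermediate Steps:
c(p, d) = 13/6 + p/6 (c(p, d) = 4/3 + (p + 5*1)/6 = 4/3 + (p + 5)/6 = 4/3 + (5 + p)/6 = 4/3 + (5/6 + p/6) = 13/6 + p/6)
Q = -8 (Q = -2*4 = -8)
N(K, Y) = 75 (N(K, Y) = 83 - 8 = 75)
N(-62, w(5)) - c(36, -221) = 75 - (13/6 + (1/6)*36) = 75 - (13/6 + 6) = 75 - 1*49/6 = 75 - 49/6 = 401/6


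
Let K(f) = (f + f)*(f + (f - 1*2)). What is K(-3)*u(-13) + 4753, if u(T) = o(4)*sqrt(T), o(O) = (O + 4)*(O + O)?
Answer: 4753 + 3072*I*sqrt(13) ≈ 4753.0 + 11076.0*I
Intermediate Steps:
o(O) = 2*O*(4 + O) (o(O) = (4 + O)*(2*O) = 2*O*(4 + O))
u(T) = 64*sqrt(T) (u(T) = (2*4*(4 + 4))*sqrt(T) = (2*4*8)*sqrt(T) = 64*sqrt(T))
K(f) = 2*f*(-2 + 2*f) (K(f) = (2*f)*(f + (f - 2)) = (2*f)*(f + (-2 + f)) = (2*f)*(-2 + 2*f) = 2*f*(-2 + 2*f))
K(-3)*u(-13) + 4753 = (4*(-3)*(-1 - 3))*(64*sqrt(-13)) + 4753 = (4*(-3)*(-4))*(64*(I*sqrt(13))) + 4753 = 48*(64*I*sqrt(13)) + 4753 = 3072*I*sqrt(13) + 4753 = 4753 + 3072*I*sqrt(13)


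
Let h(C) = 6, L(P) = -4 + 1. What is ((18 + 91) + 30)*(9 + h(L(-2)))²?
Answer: 31275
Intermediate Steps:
L(P) = -3
((18 + 91) + 30)*(9 + h(L(-2)))² = ((18 + 91) + 30)*(9 + 6)² = (109 + 30)*15² = 139*225 = 31275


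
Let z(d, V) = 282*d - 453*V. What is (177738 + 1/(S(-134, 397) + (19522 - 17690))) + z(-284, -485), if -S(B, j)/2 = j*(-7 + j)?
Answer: 97690754939/307828 ≈ 3.1736e+5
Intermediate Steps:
S(B, j) = -2*j*(-7 + j)
z(d, V) = -453*V + 282*d
(177738 + 1/(S(-134, 397) + (19522 - 17690))) + z(-284, -485) = (177738 + 1/(2*397*(7 - 1*397) + (19522 - 17690))) + (-453*(-485) + 282*(-284)) = (177738 + 1/(2*397*(7 - 397) + 1832)) + (219705 - 80088) = (177738 + 1/(2*397*(-390) + 1832)) + 139617 = (177738 + 1/(-309660 + 1832)) + 139617 = (177738 + 1/(-307828)) + 139617 = (177738 - 1/307828) + 139617 = 54712733063/307828 + 139617 = 97690754939/307828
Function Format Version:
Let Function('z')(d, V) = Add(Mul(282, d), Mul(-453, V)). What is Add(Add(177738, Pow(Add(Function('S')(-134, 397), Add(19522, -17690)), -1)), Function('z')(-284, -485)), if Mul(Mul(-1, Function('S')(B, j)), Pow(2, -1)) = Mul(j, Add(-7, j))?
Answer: Rational(97690754939, 307828) ≈ 3.1736e+5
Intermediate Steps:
Function('S')(B, j) = Mul(-2, j, Add(-7, j)) (Function('S')(B, j) = Mul(-2, Mul(j, Add(-7, j))) = Mul(-2, j, Add(-7, j)))
Function('z')(d, V) = Add(Mul(-453, V), Mul(282, d))
Add(Add(177738, Pow(Add(Function('S')(-134, 397), Add(19522, -17690)), -1)), Function('z')(-284, -485)) = Add(Add(177738, Pow(Add(Mul(2, 397, Add(7, Mul(-1, 397))), Add(19522, -17690)), -1)), Add(Mul(-453, -485), Mul(282, -284))) = Add(Add(177738, Pow(Add(Mul(2, 397, Add(7, -397)), 1832), -1)), Add(219705, -80088)) = Add(Add(177738, Pow(Add(Mul(2, 397, -390), 1832), -1)), 139617) = Add(Add(177738, Pow(Add(-309660, 1832), -1)), 139617) = Add(Add(177738, Pow(-307828, -1)), 139617) = Add(Add(177738, Rational(-1, 307828)), 139617) = Add(Rational(54712733063, 307828), 139617) = Rational(97690754939, 307828)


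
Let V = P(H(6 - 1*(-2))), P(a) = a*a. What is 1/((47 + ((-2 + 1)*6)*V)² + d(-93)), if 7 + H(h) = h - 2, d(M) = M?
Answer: 1/1588 ≈ 0.00062972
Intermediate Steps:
H(h) = -9 + h (H(h) = -7 + (h - 2) = -7 + (-2 + h) = -9 + h)
P(a) = a²
V = 1 (V = (-9 + (6 - 1*(-2)))² = (-9 + (6 + 2))² = (-9 + 8)² = (-1)² = 1)
1/((47 + ((-2 + 1)*6)*V)² + d(-93)) = 1/((47 + ((-2 + 1)*6)*1)² - 93) = 1/((47 - 1*6*1)² - 93) = 1/((47 - 6*1)² - 93) = 1/((47 - 6)² - 93) = 1/(41² - 93) = 1/(1681 - 93) = 1/1588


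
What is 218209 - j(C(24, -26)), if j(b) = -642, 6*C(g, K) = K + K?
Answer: 218851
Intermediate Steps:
C(g, K) = K/3 (C(g, K) = (K + K)/6 = (2*K)/6 = K/3)
218209 - j(C(24, -26)) = 218209 - 1*(-642) = 218209 + 642 = 218851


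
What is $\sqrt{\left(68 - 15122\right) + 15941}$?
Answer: $\sqrt{887} \approx 29.783$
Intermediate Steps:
$\sqrt{\left(68 - 15122\right) + 15941} = \sqrt{-15054 + 15941} = \sqrt{887}$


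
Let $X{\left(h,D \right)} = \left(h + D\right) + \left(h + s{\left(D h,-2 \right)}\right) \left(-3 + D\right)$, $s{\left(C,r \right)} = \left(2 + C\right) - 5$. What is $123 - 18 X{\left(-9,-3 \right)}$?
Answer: $1959$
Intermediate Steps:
$s{\left(C,r \right)} = -3 + C$
$X{\left(h,D \right)} = D + h + \left(-3 + D\right) \left(-3 + h + D h\right)$ ($X{\left(h,D \right)} = \left(h + D\right) + \left(h + \left(-3 + D h\right)\right) \left(-3 + D\right) = \left(D + h\right) + \left(-3 + h + D h\right) \left(-3 + D\right) = \left(D + h\right) + \left(-3 + D\right) \left(-3 + h + D h\right) = D + h + \left(-3 + D\right) \left(-3 + h + D h\right)$)
$123 - 18 X{\left(-9,-3 \right)} = 123 - 18 \left(9 - 3 - -18 - 3 \left(-3 - -27\right) - \left(-6\right) \left(-9\right)\right) = 123 - 18 \left(9 - 3 + 18 - 3 \left(-3 + 27\right) - 54\right) = 123 - 18 \left(9 - 3 + 18 - 72 - 54\right) = 123 - -1836 = 123 + 1836 = 1959$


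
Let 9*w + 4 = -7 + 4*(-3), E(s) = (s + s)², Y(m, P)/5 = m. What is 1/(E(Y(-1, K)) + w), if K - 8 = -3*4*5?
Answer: 9/877 ≈ 0.010262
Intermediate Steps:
K = -52 (K = 8 - 3*4*5 = 8 - 12*5 = 8 - 60 = -52)
Y(m, P) = 5*m
E(s) = 4*s² (E(s) = (2*s)² = 4*s²)
w = -23/9 (w = -4/9 + (-7 + 4*(-3))/9 = -4/9 + (-7 - 12)/9 = -4/9 + (⅑)*(-19) = -4/9 - 19/9 = -23/9 ≈ -2.5556)
1/(E(Y(-1, K)) + w) = 1/(4*(5*(-1))² - 23/9) = 1/(4*(-5)² - 23/9) = 1/(4*25 - 23/9) = 1/(100 - 23/9) = 1/(877/9) = 9/877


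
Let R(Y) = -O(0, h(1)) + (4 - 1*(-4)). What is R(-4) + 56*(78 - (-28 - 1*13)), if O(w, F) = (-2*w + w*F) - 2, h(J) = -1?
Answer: 6674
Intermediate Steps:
O(w, F) = -2 - 2*w + F*w (O(w, F) = (-2*w + F*w) - 2 = -2 - 2*w + F*w)
R(Y) = 10 (R(Y) = -(-2 - 2*0 - 1*0) + (4 - 1*(-4)) = -(-2 + 0 + 0) + (4 + 4) = -1*(-2) + 8 = 2 + 8 = 10)
R(-4) + 56*(78 - (-28 - 1*13)) = 10 + 56*(78 - (-28 - 1*13)) = 10 + 56*(78 - (-28 - 13)) = 10 + 56*(78 - 1*(-41)) = 10 + 56*(78 + 41) = 10 + 56*119 = 10 + 6664 = 6674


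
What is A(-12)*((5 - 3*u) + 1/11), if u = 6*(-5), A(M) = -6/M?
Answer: 523/11 ≈ 47.545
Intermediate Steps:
u = -30
A(-12)*((5 - 3*u) + 1/11) = (-6/(-12))*((5 - 3*(-30)) + 1/11) = (-6*(-1/12))*((5 + 90) + 1/11) = (95 + 1/11)/2 = (1/2)*(1046/11) = 523/11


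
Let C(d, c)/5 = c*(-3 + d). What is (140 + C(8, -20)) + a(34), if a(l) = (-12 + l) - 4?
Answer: -342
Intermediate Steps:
a(l) = -16 + l
C(d, c) = 5*c*(-3 + d) (C(d, c) = 5*(c*(-3 + d)) = 5*c*(-3 + d))
(140 + C(8, -20)) + a(34) = (140 + 5*(-20)*(-3 + 8)) + (-16 + 34) = (140 + 5*(-20)*5) + 18 = (140 - 500) + 18 = -360 + 18 = -342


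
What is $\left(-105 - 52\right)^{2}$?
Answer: $24649$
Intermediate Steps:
$\left(-105 - 52\right)^{2} = \left(-157\right)^{2} = 24649$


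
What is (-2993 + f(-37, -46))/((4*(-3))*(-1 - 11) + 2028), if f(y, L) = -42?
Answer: -3035/2172 ≈ -1.3973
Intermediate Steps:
(-2993 + f(-37, -46))/((4*(-3))*(-1 - 11) + 2028) = (-2993 - 42)/((4*(-3))*(-1 - 11) + 2028) = -3035/(-12*(-12) + 2028) = -3035/(144 + 2028) = -3035/2172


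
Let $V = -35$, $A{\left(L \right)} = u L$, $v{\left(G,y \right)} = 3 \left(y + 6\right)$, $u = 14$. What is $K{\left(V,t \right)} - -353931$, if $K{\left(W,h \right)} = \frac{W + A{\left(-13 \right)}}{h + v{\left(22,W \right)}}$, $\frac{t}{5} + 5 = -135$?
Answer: $\frac{278543914}{787} \approx 3.5393 \cdot 10^{5}$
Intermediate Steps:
$v{\left(G,y \right)} = 18 + 3 y$ ($v{\left(G,y \right)} = 3 \left(6 + y\right) = 18 + 3 y$)
$t = -700$ ($t = -25 + 5 \left(-135\right) = -25 - 675 = -700$)
$A{\left(L \right)} = 14 L$
$K{\left(W,h \right)} = \frac{-182 + W}{18 + h + 3 W}$ ($K{\left(W,h \right)} = \frac{W + 14 \left(-13\right)}{h + \left(18 + 3 W\right)} = \frac{W - 182}{18 + h + 3 W} = \frac{-182 + W}{18 + h + 3 W}$)
$K{\left(V,t \right)} - -353931 = \frac{-182 - 35}{18 - 700 + 3 \left(-35\right)} - -353931 = \frac{1}{18 - 700 - 105} \left(-217\right) + 353931 = \frac{1}{-787} \left(-217\right) + 353931 = \left(- \frac{1}{787}\right) \left(-217\right) + 353931 = \frac{217}{787} + 353931 = \frac{278543914}{787}$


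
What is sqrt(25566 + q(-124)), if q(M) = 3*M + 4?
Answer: sqrt(25198) ≈ 158.74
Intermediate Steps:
q(M) = 4 + 3*M
sqrt(25566 + q(-124)) = sqrt(25566 + (4 + 3*(-124))) = sqrt(25566 + (4 - 372)) = sqrt(25566 - 368) = sqrt(25198)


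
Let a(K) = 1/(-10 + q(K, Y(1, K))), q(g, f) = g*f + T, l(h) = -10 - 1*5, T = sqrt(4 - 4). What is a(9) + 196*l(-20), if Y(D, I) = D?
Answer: -2941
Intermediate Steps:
T = 0 (T = sqrt(0) = 0)
l(h) = -15 (l(h) = -10 - 5 = -15)
q(g, f) = f*g (q(g, f) = g*f + 0 = f*g + 0 = f*g)
a(K) = 1/(-10 + K) (a(K) = 1/(-10 + 1*K) = 1/(-10 + K))
a(9) + 196*l(-20) = 1/(-10 + 9) + 196*(-15) = 1/(-1) - 2940 = -1 - 2940 = -2941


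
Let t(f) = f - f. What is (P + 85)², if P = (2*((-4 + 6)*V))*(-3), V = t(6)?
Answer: 7225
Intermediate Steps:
t(f) = 0
V = 0
P = 0 (P = (2*((-4 + 6)*0))*(-3) = (2*(2*0))*(-3) = (2*0)*(-3) = 0*(-3) = 0)
(P + 85)² = (0 + 85)² = 85² = 7225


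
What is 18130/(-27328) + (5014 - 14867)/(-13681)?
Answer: 1516161/26705312 ≈ 0.056774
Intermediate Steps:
18130/(-27328) + (5014 - 14867)/(-13681) = 18130*(-1/27328) - 9853*(-1/13681) = -1295/1952 + 9853/13681 = 1516161/26705312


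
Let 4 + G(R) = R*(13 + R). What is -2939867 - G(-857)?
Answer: -3663171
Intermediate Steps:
G(R) = -4 + R*(13 + R)
-2939867 - G(-857) = -2939867 - (-4 + (-857)**2 + 13*(-857)) = -2939867 - (-4 + 734449 - 11141) = -2939867 - 1*723304 = -2939867 - 723304 = -3663171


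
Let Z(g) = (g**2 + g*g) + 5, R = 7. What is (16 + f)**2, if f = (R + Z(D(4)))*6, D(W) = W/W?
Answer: 10000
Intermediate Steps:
D(W) = 1
Z(g) = 5 + 2*g**2 (Z(g) = (g**2 + g**2) + 5 = 2*g**2 + 5 = 5 + 2*g**2)
f = 84 (f = (7 + (5 + 2*1**2))*6 = (7 + (5 + 2*1))*6 = (7 + (5 + 2))*6 = (7 + 7)*6 = 14*6 = 84)
(16 + f)**2 = (16 + 84)**2 = 100**2 = 10000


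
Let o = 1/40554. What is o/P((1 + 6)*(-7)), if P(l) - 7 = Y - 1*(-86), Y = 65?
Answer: 1/6407532 ≈ 1.5607e-7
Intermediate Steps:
o = 1/40554 ≈ 2.4658e-5
P(l) = 158 (P(l) = 7 + (65 - 1*(-86)) = 7 + (65 + 86) = 7 + 151 = 158)
o/P((1 + 6)*(-7)) = (1/40554)/158 = (1/40554)*(1/158) = 1/6407532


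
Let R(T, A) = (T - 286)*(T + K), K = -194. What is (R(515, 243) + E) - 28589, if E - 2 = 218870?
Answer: 263792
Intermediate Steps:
R(T, A) = (-286 + T)*(-194 + T) (R(T, A) = (T - 286)*(T - 194) = (-286 + T)*(-194 + T))
E = 218872 (E = 2 + 218870 = 218872)
(R(515, 243) + E) - 28589 = ((55484 + 515**2 - 480*515) + 218872) - 28589 = ((55484 + 265225 - 247200) + 218872) - 28589 = (73509 + 218872) - 28589 = 292381 - 28589 = 263792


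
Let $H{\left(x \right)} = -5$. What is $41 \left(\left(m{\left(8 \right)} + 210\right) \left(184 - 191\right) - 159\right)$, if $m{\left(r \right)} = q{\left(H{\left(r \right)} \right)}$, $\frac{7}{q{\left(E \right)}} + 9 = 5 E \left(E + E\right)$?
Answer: $- \frac{16098158}{241} \approx -66797.0$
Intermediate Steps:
$q{\left(E \right)} = \frac{7}{-9 + 10 E^{2}}$ ($q{\left(E \right)} = \frac{7}{-9 + 5 E \left(E + E\right)} = \frac{7}{-9 + 5 E 2 E} = \frac{7}{-9 + 10 E^{2}}$)
$m{\left(r \right)} = \frac{7}{241}$ ($m{\left(r \right)} = \frac{7}{-9 + 10 \left(-5\right)^{2}} = \frac{7}{-9 + 10 \cdot 25} = \frac{7}{-9 + 250} = \frac{7}{241}$)
$41 \left(\left(m{\left(8 \right)} + 210\right) \left(184 - 191\right) - 159\right) = 41 \left(\left(\frac{7}{241} + 210\right) \left(184 - 191\right) - 159\right) = 41 \left(\frac{50617}{241} \left(-7\right) - 159\right) = 41 \left(- \frac{354319}{241} - 159\right) = 41 \left(- \frac{392638}{241}\right) = - \frac{16098158}{241}$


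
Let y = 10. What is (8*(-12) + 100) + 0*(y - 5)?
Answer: 4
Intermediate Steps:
(8*(-12) + 100) + 0*(y - 5) = (8*(-12) + 100) + 0*(10 - 5) = (-96 + 100) + 0*5 = 4 + 0 = 4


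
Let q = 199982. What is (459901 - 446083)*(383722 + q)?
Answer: 8065621872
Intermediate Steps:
(459901 - 446083)*(383722 + q) = (459901 - 446083)*(383722 + 199982) = 13818*583704 = 8065621872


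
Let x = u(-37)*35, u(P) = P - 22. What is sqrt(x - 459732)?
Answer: I*sqrt(461797) ≈ 679.56*I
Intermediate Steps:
u(P) = -22 + P
x = -2065 (x = (-22 - 37)*35 = -59*35 = -2065)
sqrt(x - 459732) = sqrt(-2065 - 459732) = sqrt(-461797) = I*sqrt(461797)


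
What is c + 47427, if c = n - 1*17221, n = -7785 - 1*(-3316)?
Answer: 25737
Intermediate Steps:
n = -4469 (n = -7785 + 3316 = -4469)
c = -21690 (c = -4469 - 1*17221 = -4469 - 17221 = -21690)
c + 47427 = -21690 + 47427 = 25737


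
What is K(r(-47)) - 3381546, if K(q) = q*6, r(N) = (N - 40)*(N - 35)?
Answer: -3338742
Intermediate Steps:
r(N) = (-40 + N)*(-35 + N)
K(q) = 6*q
K(r(-47)) - 3381546 = 6*(1400 + (-47)² - 75*(-47)) - 3381546 = 6*(1400 + 2209 + 3525) - 3381546 = 6*7134 - 3381546 = 42804 - 3381546 = -3338742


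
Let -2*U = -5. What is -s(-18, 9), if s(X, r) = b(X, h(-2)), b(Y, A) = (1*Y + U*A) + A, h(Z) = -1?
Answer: 43/2 ≈ 21.500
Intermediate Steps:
U = 5/2 (U = -½*(-5) = 5/2 ≈ 2.5000)
b(Y, A) = Y + 7*A/2 (b(Y, A) = (1*Y + 5*A/2) + A = (Y + 5*A/2) + A = Y + 7*A/2)
s(X, r) = -7/2 + X (s(X, r) = X + (7/2)*(-1) = X - 7/2 = -7/2 + X)
-s(-18, 9) = -(-7/2 - 18) = -1*(-43/2) = 43/2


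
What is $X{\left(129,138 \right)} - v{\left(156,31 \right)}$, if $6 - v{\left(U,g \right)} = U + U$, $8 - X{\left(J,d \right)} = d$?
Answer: $176$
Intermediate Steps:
$X{\left(J,d \right)} = 8 - d$
$v{\left(U,g \right)} = 6 - 2 U$ ($v{\left(U,g \right)} = 6 - \left(U + U\right) = 6 - 2 U$)
$X{\left(129,138 \right)} - v{\left(156,31 \right)} = \left(8 - 138\right) - \left(6 - 312\right) = -130 - -306 = -130 + 306 = 176$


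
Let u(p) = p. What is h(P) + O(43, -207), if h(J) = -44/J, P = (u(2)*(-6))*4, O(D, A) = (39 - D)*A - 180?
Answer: 7787/12 ≈ 648.92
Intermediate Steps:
O(D, A) = -180 + A*(39 - D) (O(D, A) = A*(39 - D) - 180 = -180 + A*(39 - D))
P = -48 (P = (2*(-6))*4 = -12*4 = -48)
h(P) + O(43, -207) = -44/(-48) + (-180 + 39*(-207) - 1*(-207)*43) = -44*(-1/48) + (-180 - 8073 + 8901) = 11/12 + 648 = 7787/12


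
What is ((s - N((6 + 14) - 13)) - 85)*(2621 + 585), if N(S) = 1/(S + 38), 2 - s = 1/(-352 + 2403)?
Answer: -3509462098/13185 ≈ -2.6617e+5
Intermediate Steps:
s = 4101/2051 (s = 2 - 1/(-352 + 2403) = 2 - 1/2051 = 4101/2051 ≈ 1.9995)
N(S) = 1/(38 + S)
((s - N((6 + 14) - 13)) - 85)*(2621 + 585) = ((4101/2051 - 1/(38 + ((6 + 14) - 13))) - 85)*(2621 + 585) = ((4101/2051 - 1/(38 + (20 - 13))) - 85)*3206 = ((4101/2051 - 1/(38 + 7)) - 85)*3206 = ((4101/2051 - 1/45) - 85)*3206 = (182494/92295 - 85)*3206 = -7662581/92295*3206 = -3509462098/13185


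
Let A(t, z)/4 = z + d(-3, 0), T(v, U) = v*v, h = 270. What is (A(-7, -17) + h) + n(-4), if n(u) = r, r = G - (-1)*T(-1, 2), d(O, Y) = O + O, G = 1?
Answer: 180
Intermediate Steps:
T(v, U) = v**2
d(O, Y) = 2*O
r = 2 (r = 1 - (-1)*(-1)**2 = 1 - (-1) = 1 - 1*(-1) = 1 + 1 = 2)
n(u) = 2
A(t, z) = -24 + 4*z (A(t, z) = 4*(z + 2*(-3)) = 4*(z - 6) = 4*(-6 + z) = -24 + 4*z)
(A(-7, -17) + h) + n(-4) = ((-24 + 4*(-17)) + 270) + 2 = ((-24 - 68) + 270) + 2 = (-92 + 270) + 2 = 178 + 2 = 180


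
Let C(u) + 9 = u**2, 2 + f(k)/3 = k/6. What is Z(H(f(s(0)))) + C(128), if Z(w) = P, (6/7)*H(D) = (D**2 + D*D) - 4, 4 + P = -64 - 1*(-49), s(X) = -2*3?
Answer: 16356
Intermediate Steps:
s(X) = -6
P = -19 (P = -4 + (-64 - 1*(-49)) = -4 + (-64 + 49) = -4 - 15 = -19)
f(k) = -6 + k/2 (f(k) = -6 + 3*(k/6) = -6 + k/2)
H(D) = -14/3 + 7*D**2/3 (H(D) = 7*((D**2 + D*D) - 4)/6 = 7*((D**2 + D**2) - 4)/6 = 7*(2*D**2 - 4)/6 = 7*(-4 + 2*D**2)/6 = -14/3 + 7*D**2/3)
C(u) = -9 + u**2
Z(w) = -19
Z(H(f(s(0)))) + C(128) = -19 + (-9 + 128**2) = -19 + (-9 + 16384) = -19 + 16375 = 16356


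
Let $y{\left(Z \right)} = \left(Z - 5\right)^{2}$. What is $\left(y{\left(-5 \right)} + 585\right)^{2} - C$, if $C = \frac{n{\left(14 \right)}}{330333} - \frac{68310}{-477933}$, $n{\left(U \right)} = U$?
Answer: $\frac{24693277438260911}{52625680563} \approx 4.6923 \cdot 10^{5}$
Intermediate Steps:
$y{\left(Z \right)} = \left(-5 + Z\right)^{2}$
$C = \frac{7523912764}{52625680563}$ ($C = \frac{14}{330333} - \frac{68310}{-477933} = 14 \cdot \frac{1}{330333} - - \frac{22770}{159311} = \frac{14}{330333} + \frac{22770}{159311} = \frac{7523912764}{52625680563} \approx 0.14297$)
$\left(y{\left(-5 \right)} + 585\right)^{2} - C = \left(\left(-5 - 5\right)^{2} + 585\right)^{2} - \frac{7523912764}{52625680563} = \left(\left(-10\right)^{2} + 585\right)^{2} - \frac{7523912764}{52625680563} = \left(100 + 585\right)^{2} - \frac{7523912764}{52625680563} = 685^{2} - \frac{7523912764}{52625680563} = 469225 - \frac{7523912764}{52625680563} = \frac{24693277438260911}{52625680563}$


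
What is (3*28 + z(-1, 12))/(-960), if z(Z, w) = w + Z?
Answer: -19/192 ≈ -0.098958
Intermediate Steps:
z(Z, w) = Z + w
(3*28 + z(-1, 12))/(-960) = (3*28 + (-1 + 12))/(-960) = (84 + 11)*(-1/960) = 95*(-1/960) = -19/192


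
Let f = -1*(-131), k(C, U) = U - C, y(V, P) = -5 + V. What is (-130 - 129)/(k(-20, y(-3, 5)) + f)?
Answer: -259/143 ≈ -1.8112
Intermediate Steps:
f = 131
(-130 - 129)/(k(-20, y(-3, 5)) + f) = (-130 - 129)/(((-5 - 3) - 1*(-20)) + 131) = -259/((-8 + 20) + 131) = -259/(12 + 131) = -259/143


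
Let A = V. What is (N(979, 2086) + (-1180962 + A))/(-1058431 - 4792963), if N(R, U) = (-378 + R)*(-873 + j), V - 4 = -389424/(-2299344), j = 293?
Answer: 73269450701/280299326782 ≈ 0.26140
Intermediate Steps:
V = 199725/47903 (V = 4 - 389424/(-2299344) = 4 - 389424*(-1/2299344) = 4 + 8113/47903 = 199725/47903 ≈ 4.1694)
N(R, U) = 219240 - 580*R (N(R, U) = (-378 + R)*(-873 + 293) = (-378 + R)*(-580) = 219240 - 580*R)
A = 199725/47903 ≈ 4.1694
(N(979, 2086) + (-1180962 + A))/(-1058431 - 4792963) = ((219240 - 580*979) + (-1180962 + 199725/47903))/(-1058431 - 4792963) = ((219240 - 567820) - 56571422961/47903)/(-5851394) = (-348580 - 56571422961/47903)*(-1/5851394) = -73269450701/47903*(-1/5851394) = 73269450701/280299326782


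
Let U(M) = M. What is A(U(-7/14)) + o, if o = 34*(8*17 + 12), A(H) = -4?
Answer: 5028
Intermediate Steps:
o = 5032 (o = 34*(136 + 12) = 34*148 = 5032)
A(U(-7/14)) + o = -4 + 5032 = 5028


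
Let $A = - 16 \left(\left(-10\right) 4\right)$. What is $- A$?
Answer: $-640$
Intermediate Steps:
$A = 640$ ($A = \left(-16\right) \left(-40\right) = 640$)
$- A = \left(-1\right) 640 = -640$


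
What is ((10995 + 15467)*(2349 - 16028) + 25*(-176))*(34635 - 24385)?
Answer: -3710275504500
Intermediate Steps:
((10995 + 15467)*(2349 - 16028) + 25*(-176))*(34635 - 24385) = (26462*(-13679) - 4400)*10250 = (-361973698 - 4400)*10250 = -361978098*10250 = -3710275504500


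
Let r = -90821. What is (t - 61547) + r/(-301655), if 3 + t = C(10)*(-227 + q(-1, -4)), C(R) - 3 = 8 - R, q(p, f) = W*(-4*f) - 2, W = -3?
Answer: -18650332864/301655 ≈ -61827.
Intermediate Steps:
q(p, f) = -2 + 12*f (q(p, f) = -(-12)*f - 2 = 12*f - 2 = -2 + 12*f)
C(R) = 11 - R (C(R) = 3 + (8 - R) = 11 - R)
t = -280 (t = -3 + (11 - 1*10)*(-227 + (-2 + 12*(-4))) = -3 + (11 - 10)*(-227 + (-2 - 48)) = -3 + 1*(-227 - 50) = -3 + 1*(-277) = -3 - 277 = -280)
(t - 61547) + r/(-301655) = (-280 - 61547) - 90821/(-301655) = -61827 - 90821*(-1/301655) = -61827 + 90821/301655 = -18650332864/301655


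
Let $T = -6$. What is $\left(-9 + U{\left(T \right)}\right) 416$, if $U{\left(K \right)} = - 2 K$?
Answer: $1248$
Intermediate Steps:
$\left(-9 + U{\left(T \right)}\right) 416 = \left(-9 - -12\right) 416 = \left(-9 + 12\right) 416 = 3 \cdot 416 = 1248$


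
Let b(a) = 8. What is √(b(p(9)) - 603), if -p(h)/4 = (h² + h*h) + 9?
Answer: I*√595 ≈ 24.393*I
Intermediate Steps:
p(h) = -36 - 8*h² (p(h) = -4*((h² + h*h) + 9) = -4*((h² + h²) + 9) = -4*(2*h² + 9) = -4*(9 + 2*h²) = -36 - 8*h²)
√(b(p(9)) - 603) = √(8 - 603) = √(-595) = I*√595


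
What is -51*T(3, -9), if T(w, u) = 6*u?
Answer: 2754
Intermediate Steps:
-51*T(3, -9) = -306*(-9) = -51*(-54) = 2754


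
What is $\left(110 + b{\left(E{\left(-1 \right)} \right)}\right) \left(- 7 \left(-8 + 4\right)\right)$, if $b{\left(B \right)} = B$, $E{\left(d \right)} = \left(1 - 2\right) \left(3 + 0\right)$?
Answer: $2996$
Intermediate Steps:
$E{\left(d \right)} = -3$ ($E{\left(d \right)} = \left(-1\right) 3 = -3$)
$\left(110 + b{\left(E{\left(-1 \right)} \right)}\right) \left(- 7 \left(-8 + 4\right)\right) = \left(110 - 3\right) \left(- 7 \left(-8 + 4\right)\right) = 107 \left(\left(-7\right) \left(-4\right)\right) = 107 \cdot 28 = 2996$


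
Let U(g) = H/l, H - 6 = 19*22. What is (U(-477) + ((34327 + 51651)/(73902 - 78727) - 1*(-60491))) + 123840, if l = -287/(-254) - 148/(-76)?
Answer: 13217032132347/71656075 ≈ 1.8445e+5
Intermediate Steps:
H = 424 (H = 6 + 19*22 = 6 + 418 = 424)
l = 14851/4826 (l = -287*(-1/254) - 148*(-1/76) = 287/254 + 37/19 = 14851/4826 ≈ 3.0773)
U(g) = 2046224/14851 (U(g) = 424/(14851/4826) = 424*(4826/14851) = 2046224/14851)
(U(-477) + ((34327 + 51651)/(73902 - 78727) - 1*(-60491))) + 123840 = (2046224/14851 + ((34327 + 51651)/(73902 - 78727) - 1*(-60491))) + 123840 = (2046224/14851 + (85978/(-4825) + 60491)) + 123840 = (2046224/14851 + (85978*(-1/4825) + 60491)) + 123840 = (2046224/14851 + (-85978/4825 + 60491)) + 123840 = (2046224/14851 + 291783097/4825) + 123840 = 4343143804347/71656075 + 123840 = 13217032132347/71656075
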